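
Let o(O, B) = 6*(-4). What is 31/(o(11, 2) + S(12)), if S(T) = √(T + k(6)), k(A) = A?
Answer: -4/3 - √2/6 ≈ -1.5690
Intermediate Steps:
o(O, B) = -24
S(T) = √(6 + T) (S(T) = √(T + 6) = √(6 + T))
31/(o(11, 2) + S(12)) = 31/(-24 + √(6 + 12)) = 31/(-24 + √18) = 31/(-24 + 3*√2)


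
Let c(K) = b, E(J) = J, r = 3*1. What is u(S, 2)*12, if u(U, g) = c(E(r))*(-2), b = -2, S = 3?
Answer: 48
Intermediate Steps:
r = 3
c(K) = -2
u(U, g) = 4 (u(U, g) = -2*(-2) = 4)
u(S, 2)*12 = 4*12 = 48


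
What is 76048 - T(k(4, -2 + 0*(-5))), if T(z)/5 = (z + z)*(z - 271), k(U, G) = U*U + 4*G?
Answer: 97088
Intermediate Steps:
k(U, G) = U² + 4*G
T(z) = 10*z*(-271 + z) (T(z) = 5*((z + z)*(z - 271)) = 5*((2*z)*(-271 + z)) = 5*(2*z*(-271 + z)) = 10*z*(-271 + z))
76048 - T(k(4, -2 + 0*(-5))) = 76048 - 10*(4² + 4*(-2 + 0*(-5)))*(-271 + (4² + 4*(-2 + 0*(-5)))) = 76048 - 10*(16 + 4*(-2 + 0))*(-271 + (16 + 4*(-2 + 0))) = 76048 - 10*(16 + 4*(-2))*(-271 + (16 + 4*(-2))) = 76048 - 10*(16 - 8)*(-271 + (16 - 8)) = 76048 - 10*8*(-271 + 8) = 76048 - 10*8*(-263) = 76048 - 1*(-21040) = 76048 + 21040 = 97088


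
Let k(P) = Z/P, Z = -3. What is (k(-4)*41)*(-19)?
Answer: -2337/4 ≈ -584.25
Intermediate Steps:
k(P) = -3/P
(k(-4)*41)*(-19) = (-3/(-4)*41)*(-19) = (-3*(-¼)*41)*(-19) = ((¾)*41)*(-19) = (123/4)*(-19) = -2337/4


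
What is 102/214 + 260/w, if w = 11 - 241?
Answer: -1609/2461 ≈ -0.65380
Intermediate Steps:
w = -230
102/214 + 260/w = 102/214 + 260/(-230) = 102*(1/214) + 260*(-1/230) = 51/107 - 26/23 = -1609/2461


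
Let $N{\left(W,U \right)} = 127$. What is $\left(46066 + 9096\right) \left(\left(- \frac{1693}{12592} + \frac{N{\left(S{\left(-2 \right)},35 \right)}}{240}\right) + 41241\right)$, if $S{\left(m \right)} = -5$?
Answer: $\frac{107423508040177}{47220} \approx 2.275 \cdot 10^{9}$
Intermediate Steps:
$\left(46066 + 9096\right) \left(\left(- \frac{1693}{12592} + \frac{N{\left(S{\left(-2 \right)},35 \right)}}{240}\right) + 41241\right) = \left(46066 + 9096\right) \left(\left(- \frac{1693}{12592} + \frac{127}{240}\right) + 41241\right) = 55162 \left(\left(\left(-1693\right) \frac{1}{12592} + 127 \cdot \frac{1}{240}\right) + 41241\right) = 55162 \left(\left(- \frac{1693}{12592} + \frac{127}{240}\right) + 41241\right) = 55162 \left(\frac{37277}{94440} + 41241\right) = 55162 \cdot \frac{3894837317}{94440} = \frac{107423508040177}{47220}$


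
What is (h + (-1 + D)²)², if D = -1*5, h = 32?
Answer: 4624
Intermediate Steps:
D = -5
(h + (-1 + D)²)² = (32 + (-1 - 5)²)² = (32 + (-6)²)² = (32 + 36)² = 68² = 4624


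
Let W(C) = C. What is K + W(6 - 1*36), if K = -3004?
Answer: -3034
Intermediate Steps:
K + W(6 - 1*36) = -3004 + (6 - 1*36) = -3004 + (6 - 36) = -3004 - 30 = -3034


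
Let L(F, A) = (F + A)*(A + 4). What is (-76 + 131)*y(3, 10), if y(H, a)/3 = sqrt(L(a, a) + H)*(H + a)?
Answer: 2145*sqrt(283) ≈ 36085.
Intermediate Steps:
L(F, A) = (4 + A)*(A + F) (L(F, A) = (A + F)*(4 + A) = (4 + A)*(A + F))
y(H, a) = 3*sqrt(H + 2*a**2 + 8*a)*(H + a) (y(H, a) = 3*(sqrt((a**2 + 4*a + 4*a + a*a) + H)*(H + a)) = 3*(sqrt((a**2 + 4*a + 4*a + a**2) + H)*(H + a)) = 3*(sqrt((2*a**2 + 8*a) + H)*(H + a)) = 3*(sqrt(H + 2*a**2 + 8*a)*(H + a)) = 3*sqrt(H + 2*a**2 + 8*a)*(H + a))
(-76 + 131)*y(3, 10) = (-76 + 131)*(3*sqrt(3 + 2*10**2 + 8*10)*(3 + 10)) = 55*(3*sqrt(3 + 2*100 + 80)*13) = 55*(3*sqrt(3 + 200 + 80)*13) = 55*(3*sqrt(283)*13) = 55*(39*sqrt(283)) = 2145*sqrt(283)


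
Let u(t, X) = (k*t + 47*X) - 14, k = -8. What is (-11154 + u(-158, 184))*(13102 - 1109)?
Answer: -15063208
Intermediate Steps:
u(t, X) = -14 - 8*t + 47*X (u(t, X) = (-8*t + 47*X) - 14 = -14 - 8*t + 47*X)
(-11154 + u(-158, 184))*(13102 - 1109) = (-11154 + (-14 - 8*(-158) + 47*184))*(13102 - 1109) = (-11154 + (-14 + 1264 + 8648))*11993 = (-11154 + 9898)*11993 = -1256*11993 = -15063208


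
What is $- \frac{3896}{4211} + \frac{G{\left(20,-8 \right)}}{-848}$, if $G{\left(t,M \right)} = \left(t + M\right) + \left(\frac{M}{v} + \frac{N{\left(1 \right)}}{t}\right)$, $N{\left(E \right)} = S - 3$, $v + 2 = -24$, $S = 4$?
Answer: $- \frac{872520023}{928441280} \approx -0.93977$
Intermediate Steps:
$v = -26$ ($v = -2 - 24 = -26$)
$N{\left(E \right)} = 1$ ($N{\left(E \right)} = 4 - 3 = 1$)
$G{\left(t,M \right)} = t + \frac{1}{t} + \frac{25 M}{26}$ ($G{\left(t,M \right)} = \left(t + M\right) + \left(\frac{M}{-26} + 1 \frac{1}{t}\right) = \left(M + t\right) + \left(M \left(- \frac{1}{26}\right) + \frac{1}{t}\right) = \left(M + t\right) - \left(- \frac{1}{t} + \frac{M}{26}\right) = t + \frac{1}{t} + \frac{25 M}{26}$)
$- \frac{3896}{4211} + \frac{G{\left(20,-8 \right)}}{-848} = - \frac{3896}{4211} + \frac{20 + \frac{1}{20} + \frac{25}{26} \left(-8\right)}{-848} = \left(-3896\right) \frac{1}{4211} + \left(20 + \frac{1}{20} - \frac{100}{13}\right) \left(- \frac{1}{848}\right) = - \frac{3896}{4211} + \frac{3213}{260} \left(- \frac{1}{848}\right) = - \frac{3896}{4211} - \frac{3213}{220480} = - \frac{872520023}{928441280}$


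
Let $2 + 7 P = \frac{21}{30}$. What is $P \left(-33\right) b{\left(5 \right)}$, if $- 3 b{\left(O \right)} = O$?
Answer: $- \frac{143}{14} \approx -10.214$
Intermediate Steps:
$b{\left(O \right)} = - \frac{O}{3}$
$P = - \frac{13}{70}$ ($P = - \frac{2}{7} + \frac{21 \cdot \frac{1}{30}}{7} = - \frac{2}{7} + \frac{1}{7} \cdot \frac{7}{10} = - \frac{2}{7} + \frac{1}{10} = - \frac{13}{70} \approx -0.18571$)
$P \left(-33\right) b{\left(5 \right)} = \left(- \frac{13}{70}\right) \left(-33\right) \left(\left(- \frac{1}{3}\right) 5\right) = \frac{429}{70} \left(- \frac{5}{3}\right) = - \frac{143}{14}$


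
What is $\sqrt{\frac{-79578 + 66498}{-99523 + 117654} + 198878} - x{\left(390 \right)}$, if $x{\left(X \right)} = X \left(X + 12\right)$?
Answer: $-156780 + \frac{\sqrt{65377556439878}}{18131} \approx -1.5633 \cdot 10^{5}$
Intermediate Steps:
$x{\left(X \right)} = X \left(12 + X\right)$
$\sqrt{\frac{-79578 + 66498}{-99523 + 117654} + 198878} - x{\left(390 \right)} = \sqrt{\frac{-79578 + 66498}{-99523 + 117654} + 198878} - 390 \left(12 + 390\right) = \sqrt{- \frac{13080}{18131} + 198878} - 390 \cdot 402 = \sqrt{\left(-13080\right) \frac{1}{18131} + 198878} - 156780 = \sqrt{- \frac{13080}{18131} + 198878} - 156780 = \sqrt{\frac{3605843938}{18131}} - 156780 = \frac{\sqrt{65377556439878}}{18131} - 156780 = -156780 + \frac{\sqrt{65377556439878}}{18131}$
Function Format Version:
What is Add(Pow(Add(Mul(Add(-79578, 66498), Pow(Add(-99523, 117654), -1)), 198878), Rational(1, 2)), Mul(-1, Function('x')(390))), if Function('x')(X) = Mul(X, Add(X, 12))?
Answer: Add(-156780, Mul(Rational(1, 18131), Pow(65377556439878, Rational(1, 2)))) ≈ -1.5633e+5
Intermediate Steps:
Function('x')(X) = Mul(X, Add(12, X))
Add(Pow(Add(Mul(Add(-79578, 66498), Pow(Add(-99523, 117654), -1)), 198878), Rational(1, 2)), Mul(-1, Function('x')(390))) = Add(Pow(Add(Mul(Add(-79578, 66498), Pow(Add(-99523, 117654), -1)), 198878), Rational(1, 2)), Mul(-1, Mul(390, Add(12, 390)))) = Add(Pow(Add(Mul(-13080, Pow(18131, -1)), 198878), Rational(1, 2)), Mul(-1, Mul(390, 402))) = Add(Pow(Add(Mul(-13080, Rational(1, 18131)), 198878), Rational(1, 2)), Mul(-1, 156780)) = Add(Pow(Add(Rational(-13080, 18131), 198878), Rational(1, 2)), -156780) = Add(Pow(Rational(3605843938, 18131), Rational(1, 2)), -156780) = Add(Mul(Rational(1, 18131), Pow(65377556439878, Rational(1, 2))), -156780) = Add(-156780, Mul(Rational(1, 18131), Pow(65377556439878, Rational(1, 2))))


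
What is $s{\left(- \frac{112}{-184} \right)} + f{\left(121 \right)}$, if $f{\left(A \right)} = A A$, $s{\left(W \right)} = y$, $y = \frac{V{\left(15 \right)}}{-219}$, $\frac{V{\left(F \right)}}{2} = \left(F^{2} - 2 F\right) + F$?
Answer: $\frac{1068653}{73} \approx 14639.0$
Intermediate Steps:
$V{\left(F \right)} = - 2 F + 2 F^{2}$ ($V{\left(F \right)} = 2 \left(\left(F^{2} - 2 F\right) + F\right) = 2 \left(F^{2} - F\right) = - 2 F + 2 F^{2}$)
$y = - \frac{140}{73}$ ($y = \frac{2 \cdot 15 \left(-1 + 15\right)}{-219} = 2 \cdot 15 \cdot 14 \left(- \frac{1}{219}\right) = 420 \left(- \frac{1}{219}\right) = - \frac{140}{73} \approx -1.9178$)
$s{\left(W \right)} = - \frac{140}{73}$
$f{\left(A \right)} = A^{2}$
$s{\left(- \frac{112}{-184} \right)} + f{\left(121 \right)} = - \frac{140}{73} + 121^{2} = - \frac{140}{73} + 14641 = \frac{1068653}{73}$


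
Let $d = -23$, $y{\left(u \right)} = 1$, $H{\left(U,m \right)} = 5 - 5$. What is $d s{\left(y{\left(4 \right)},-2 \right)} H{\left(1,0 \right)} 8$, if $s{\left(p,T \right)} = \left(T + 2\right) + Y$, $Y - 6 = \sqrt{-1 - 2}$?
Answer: $0$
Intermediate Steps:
$H{\left(U,m \right)} = 0$
$Y = 6 + i \sqrt{3}$ ($Y = 6 + \sqrt{-1 - 2} = 6 + \sqrt{-3} = 6 + i \sqrt{3} \approx 6.0 + 1.732 i$)
$s{\left(p,T \right)} = 8 + T + i \sqrt{3}$ ($s{\left(p,T \right)} = \left(T + 2\right) + \left(6 + i \sqrt{3}\right) = \left(2 + T\right) + \left(6 + i \sqrt{3}\right) = 8 + T + i \sqrt{3}$)
$d s{\left(y{\left(4 \right)},-2 \right)} H{\left(1,0 \right)} 8 = - 23 \left(8 - 2 + i \sqrt{3}\right) 0 \cdot 8 = - 23 \left(6 + i \sqrt{3}\right) 0 \cdot 8 = - 23 \cdot 0 \cdot 8 = \left(-23\right) 0 = 0$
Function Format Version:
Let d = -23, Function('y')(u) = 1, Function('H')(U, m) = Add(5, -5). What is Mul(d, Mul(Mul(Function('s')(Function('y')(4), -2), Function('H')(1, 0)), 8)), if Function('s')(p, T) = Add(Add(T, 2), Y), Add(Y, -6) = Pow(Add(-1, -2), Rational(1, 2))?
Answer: 0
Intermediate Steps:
Function('H')(U, m) = 0
Y = Add(6, Mul(I, Pow(3, Rational(1, 2)))) (Y = Add(6, Pow(Add(-1, -2), Rational(1, 2))) = Add(6, Pow(-3, Rational(1, 2))) = Add(6, Mul(I, Pow(3, Rational(1, 2)))) ≈ Add(6.0000, Mul(1.7320, I)))
Function('s')(p, T) = Add(8, T, Mul(I, Pow(3, Rational(1, 2)))) (Function('s')(p, T) = Add(Add(T, 2), Add(6, Mul(I, Pow(3, Rational(1, 2))))) = Add(Add(2, T), Add(6, Mul(I, Pow(3, Rational(1, 2))))) = Add(8, T, Mul(I, Pow(3, Rational(1, 2)))))
Mul(d, Mul(Mul(Function('s')(Function('y')(4), -2), Function('H')(1, 0)), 8)) = Mul(-23, Mul(Mul(Add(8, -2, Mul(I, Pow(3, Rational(1, 2)))), 0), 8)) = Mul(-23, Mul(Mul(Add(6, Mul(I, Pow(3, Rational(1, 2)))), 0), 8)) = Mul(-23, Mul(0, 8)) = Mul(-23, 0) = 0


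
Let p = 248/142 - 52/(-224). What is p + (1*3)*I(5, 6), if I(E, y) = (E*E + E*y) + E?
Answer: 723547/3976 ≈ 181.98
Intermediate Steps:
I(E, y) = E + E**2 + E*y (I(E, y) = (E**2 + E*y) + E = E + E**2 + E*y)
p = 7867/3976 (p = 248*(1/142) - 52*(-1/224) = 124/71 + 13/56 = 7867/3976 ≈ 1.9786)
p + (1*3)*I(5, 6) = 7867/3976 + (1*3)*(5*(1 + 5 + 6)) = 7867/3976 + 3*(5*12) = 7867/3976 + 3*60 = 7867/3976 + 180 = 723547/3976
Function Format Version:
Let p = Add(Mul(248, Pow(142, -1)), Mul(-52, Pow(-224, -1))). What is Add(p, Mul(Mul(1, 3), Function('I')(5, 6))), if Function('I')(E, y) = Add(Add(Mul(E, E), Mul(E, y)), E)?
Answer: Rational(723547, 3976) ≈ 181.98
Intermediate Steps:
Function('I')(E, y) = Add(E, Pow(E, 2), Mul(E, y)) (Function('I')(E, y) = Add(Add(Pow(E, 2), Mul(E, y)), E) = Add(E, Pow(E, 2), Mul(E, y)))
p = Rational(7867, 3976) (p = Add(Mul(248, Rational(1, 142)), Mul(-52, Rational(-1, 224))) = Add(Rational(124, 71), Rational(13, 56)) = Rational(7867, 3976) ≈ 1.9786)
Add(p, Mul(Mul(1, 3), Function('I')(5, 6))) = Add(Rational(7867, 3976), Mul(Mul(1, 3), Mul(5, Add(1, 5, 6)))) = Add(Rational(7867, 3976), Mul(3, Mul(5, 12))) = Add(Rational(7867, 3976), Mul(3, 60)) = Add(Rational(7867, 3976), 180) = Rational(723547, 3976)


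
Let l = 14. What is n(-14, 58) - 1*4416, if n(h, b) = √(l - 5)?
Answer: -4413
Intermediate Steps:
n(h, b) = 3 (n(h, b) = √(14 - 5) = √9 = 3)
n(-14, 58) - 1*4416 = 3 - 1*4416 = 3 - 4416 = -4413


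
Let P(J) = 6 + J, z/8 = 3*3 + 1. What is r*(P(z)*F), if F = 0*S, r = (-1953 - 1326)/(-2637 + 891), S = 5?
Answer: 0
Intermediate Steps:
r = 1093/582 (r = -3279/(-1746) = -3279*(-1/1746) = 1093/582 ≈ 1.8780)
F = 0 (F = 0*5 = 0)
z = 80 (z = 8*(3*3 + 1) = 8*(9 + 1) = 8*10 = 80)
r*(P(z)*F) = 1093*((6 + 80)*0)/582 = 1093*(86*0)/582 = (1093/582)*0 = 0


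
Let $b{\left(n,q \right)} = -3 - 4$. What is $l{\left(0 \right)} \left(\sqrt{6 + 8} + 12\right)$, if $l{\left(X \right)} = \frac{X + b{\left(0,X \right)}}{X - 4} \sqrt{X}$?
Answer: $0$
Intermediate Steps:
$b{\left(n,q \right)} = -7$ ($b{\left(n,q \right)} = -3 - 4 = -7$)
$l{\left(X \right)} = \frac{\sqrt{X} \left(-7 + X\right)}{-4 + X}$ ($l{\left(X \right)} = \frac{X - 7}{X - 4} \sqrt{X} = \frac{-7 + X}{-4 + X} \sqrt{X} = \frac{\sqrt{X} \left(-7 + X\right)}{-4 + X}$)
$l{\left(0 \right)} \left(\sqrt{6 + 8} + 12\right) = \frac{\sqrt{0} \left(-7 + 0\right)}{-4 + 0} \left(\sqrt{6 + 8} + 12\right) = 0 \frac{1}{-4} \left(-7\right) \left(\sqrt{14} + 12\right) = 0 \left(- \frac{1}{4}\right) \left(-7\right) \left(12 + \sqrt{14}\right) = 0 \left(12 + \sqrt{14}\right) = 0$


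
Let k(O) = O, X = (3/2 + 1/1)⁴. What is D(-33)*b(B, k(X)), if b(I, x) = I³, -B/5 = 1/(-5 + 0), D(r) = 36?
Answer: 36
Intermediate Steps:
X = 625/16 (X = (3*(½) + 1*1)⁴ = (3/2 + 1)⁴ = (5/2)⁴ = 625/16 ≈ 39.063)
B = 1 (B = -5/(-5 + 0) = -5/(-5) = -5*(-⅕) = 1)
D(-33)*b(B, k(X)) = 36*1³ = 36*1 = 36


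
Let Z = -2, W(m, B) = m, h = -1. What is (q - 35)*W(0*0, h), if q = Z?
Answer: 0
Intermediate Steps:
q = -2
(q - 35)*W(0*0, h) = (-2 - 35)*(0*0) = -37*0 = 0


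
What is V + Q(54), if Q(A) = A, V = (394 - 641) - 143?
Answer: -336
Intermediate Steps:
V = -390 (V = -247 - 143 = -390)
V + Q(54) = -390 + 54 = -336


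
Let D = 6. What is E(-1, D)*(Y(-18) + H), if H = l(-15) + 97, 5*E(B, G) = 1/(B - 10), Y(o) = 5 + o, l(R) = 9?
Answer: -93/55 ≈ -1.6909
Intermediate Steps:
E(B, G) = 1/(5*(-10 + B)) (E(B, G) = 1/(5*(B - 10)) = 1/(5*(-10 + B)))
H = 106 (H = 9 + 97 = 106)
E(-1, D)*(Y(-18) + H) = (1/(5*(-10 - 1)))*((5 - 18) + 106) = ((⅕)/(-11))*(-13 + 106) = ((⅕)*(-1/11))*93 = -1/55*93 = -93/55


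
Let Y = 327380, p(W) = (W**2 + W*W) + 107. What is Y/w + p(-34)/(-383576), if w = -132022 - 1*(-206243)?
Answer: 125395570281/28469394296 ≈ 4.4046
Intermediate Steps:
w = 74221 (w = -132022 + 206243 = 74221)
p(W) = 107 + 2*W**2 (p(W) = (W**2 + W**2) + 107 = 2*W**2 + 107 = 107 + 2*W**2)
Y/w + p(-34)/(-383576) = 327380/74221 + (107 + 2*(-34)**2)/(-383576) = 327380*(1/74221) + (107 + 2*1156)*(-1/383576) = 327380/74221 + (107 + 2312)*(-1/383576) = 327380/74221 + 2419*(-1/383576) = 327380/74221 - 2419/383576 = 125395570281/28469394296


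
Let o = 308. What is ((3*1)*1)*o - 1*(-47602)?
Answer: 48526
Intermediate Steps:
((3*1)*1)*o - 1*(-47602) = ((3*1)*1)*308 - 1*(-47602) = (3*1)*308 + 47602 = 3*308 + 47602 = 924 + 47602 = 48526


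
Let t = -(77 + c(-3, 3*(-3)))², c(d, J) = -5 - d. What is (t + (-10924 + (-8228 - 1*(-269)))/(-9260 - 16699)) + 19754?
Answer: 366793594/25959 ≈ 14130.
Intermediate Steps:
t = -5625 (t = -(77 + (-5 - 1*(-3)))² = -(77 + (-5 + 3))² = -(77 - 2)² = -1*75² = -1*5625 = -5625)
(t + (-10924 + (-8228 - 1*(-269)))/(-9260 - 16699)) + 19754 = (-5625 + (-10924 + (-8228 - 1*(-269)))/(-9260 - 16699)) + 19754 = (-5625 + (-10924 + (-8228 + 269))/(-25959)) + 19754 = (-5625 + (-10924 - 7959)*(-1/25959)) + 19754 = (-5625 - 18883*(-1/25959)) + 19754 = (-5625 + 18883/25959) + 19754 = -146000492/25959 + 19754 = 366793594/25959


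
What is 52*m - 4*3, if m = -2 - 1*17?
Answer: -1000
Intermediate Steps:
m = -19 (m = -2 - 17 = -19)
52*m - 4*3 = 52*(-19) - 4*3 = -988 - 12 = -1000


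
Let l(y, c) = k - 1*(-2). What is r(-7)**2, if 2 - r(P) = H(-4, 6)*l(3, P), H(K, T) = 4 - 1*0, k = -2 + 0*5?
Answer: 4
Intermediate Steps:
k = -2 (k = -2 + 0 = -2)
l(y, c) = 0 (l(y, c) = -2 - 1*(-2) = -2 + 2 = 0)
H(K, T) = 4 (H(K, T) = 4 + 0 = 4)
r(P) = 2 (r(P) = 2 - 4*0 = 2 - 1*0 = 2 + 0 = 2)
r(-7)**2 = 2**2 = 4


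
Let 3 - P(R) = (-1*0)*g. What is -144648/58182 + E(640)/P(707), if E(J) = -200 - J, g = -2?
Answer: -2739268/9697 ≈ -282.49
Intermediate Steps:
P(R) = 3 (P(R) = 3 - (-1*0)*(-2) = 3 - 0*(-2) = 3 - 1*0 = 3 + 0 = 3)
-144648/58182 + E(640)/P(707) = -144648/58182 + (-200 - 1*640)/3 = -144648*1/58182 + (-200 - 640)*(⅓) = -24108/9697 - 840*⅓ = -24108/9697 - 280 = -2739268/9697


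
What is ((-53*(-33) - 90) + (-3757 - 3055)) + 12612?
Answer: 7459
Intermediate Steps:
((-53*(-33) - 90) + (-3757 - 3055)) + 12612 = ((1749 - 90) - 6812) + 12612 = (1659 - 6812) + 12612 = -5153 + 12612 = 7459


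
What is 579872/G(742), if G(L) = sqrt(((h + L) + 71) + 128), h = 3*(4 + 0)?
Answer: 579872*sqrt(953)/953 ≈ 18784.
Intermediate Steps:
h = 12 (h = 3*4 = 12)
G(L) = sqrt(211 + L) (G(L) = sqrt(((12 + L) + 71) + 128) = sqrt((83 + L) + 128) = sqrt(211 + L))
579872/G(742) = 579872/(sqrt(211 + 742)) = 579872/(sqrt(953)) = 579872*(sqrt(953)/953) = 579872*sqrt(953)/953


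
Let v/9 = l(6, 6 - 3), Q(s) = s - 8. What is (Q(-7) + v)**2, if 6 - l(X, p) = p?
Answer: 144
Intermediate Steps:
l(X, p) = 6 - p
Q(s) = -8 + s
v = 27 (v = 9*(6 - (6 - 3)) = 9*(6 - 1*3) = 9*(6 - 3) = 9*3 = 27)
(Q(-7) + v)**2 = ((-8 - 7) + 27)**2 = (-15 + 27)**2 = 12**2 = 144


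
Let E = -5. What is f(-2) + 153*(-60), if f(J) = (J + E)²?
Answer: -9131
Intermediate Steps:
f(J) = (-5 + J)² (f(J) = (J - 5)² = (-5 + J)²)
f(-2) + 153*(-60) = (-5 - 2)² + 153*(-60) = (-7)² - 9180 = 49 - 9180 = -9131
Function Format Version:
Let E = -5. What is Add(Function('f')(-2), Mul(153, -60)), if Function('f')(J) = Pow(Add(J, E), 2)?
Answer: -9131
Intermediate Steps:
Function('f')(J) = Pow(Add(-5, J), 2) (Function('f')(J) = Pow(Add(J, -5), 2) = Pow(Add(-5, J), 2))
Add(Function('f')(-2), Mul(153, -60)) = Add(Pow(Add(-5, -2), 2), Mul(153, -60)) = Add(Pow(-7, 2), -9180) = Add(49, -9180) = -9131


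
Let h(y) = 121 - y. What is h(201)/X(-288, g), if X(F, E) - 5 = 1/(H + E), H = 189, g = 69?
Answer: -20640/1291 ≈ -15.988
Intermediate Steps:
X(F, E) = 5 + 1/(189 + E)
h(201)/X(-288, g) = (121 - 1*201)/(((946 + 5*69)/(189 + 69))) = (121 - 201)/(((946 + 345)/258)) = -80/((1/258)*1291) = -80/1291/258 = -80*258/1291 = -20640/1291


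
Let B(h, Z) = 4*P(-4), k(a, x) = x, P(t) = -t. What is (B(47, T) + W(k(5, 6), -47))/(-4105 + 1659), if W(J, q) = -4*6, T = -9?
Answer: 4/1223 ≈ 0.0032706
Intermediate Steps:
B(h, Z) = 16 (B(h, Z) = 4*(-1*(-4)) = 4*4 = 16)
W(J, q) = -24
(B(47, T) + W(k(5, 6), -47))/(-4105 + 1659) = (16 - 24)/(-4105 + 1659) = -8/(-2446) = -8*(-1/2446) = 4/1223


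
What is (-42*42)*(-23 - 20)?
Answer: 75852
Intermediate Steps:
(-42*42)*(-23 - 20) = -1764*(-43) = 75852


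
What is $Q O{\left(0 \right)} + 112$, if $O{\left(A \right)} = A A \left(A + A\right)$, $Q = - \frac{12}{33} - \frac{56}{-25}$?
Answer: $112$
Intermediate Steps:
$Q = \frac{516}{275}$ ($Q = \left(-12\right) \frac{1}{33} - - \frac{56}{25} = - \frac{4}{11} + \frac{56}{25} = \frac{516}{275} \approx 1.8764$)
$O{\left(A \right)} = 2 A^{3}$ ($O{\left(A \right)} = A^{2} \cdot 2 A = 2 A^{3}$)
$Q O{\left(0 \right)} + 112 = \frac{516 \cdot 2 \cdot 0^{3}}{275} + 112 = \frac{516 \cdot 2 \cdot 0}{275} + 112 = \frac{516}{275} \cdot 0 + 112 = 0 + 112 = 112$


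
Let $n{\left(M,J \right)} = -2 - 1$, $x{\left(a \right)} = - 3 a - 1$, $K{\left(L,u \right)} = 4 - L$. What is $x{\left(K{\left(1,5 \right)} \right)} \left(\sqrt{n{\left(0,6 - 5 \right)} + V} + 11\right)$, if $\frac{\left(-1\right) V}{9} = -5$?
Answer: $-110 - 10 \sqrt{42} \approx -174.81$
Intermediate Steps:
$V = 45$ ($V = \left(-9\right) \left(-5\right) = 45$)
$x{\left(a \right)} = -1 - 3 a$
$n{\left(M,J \right)} = -3$
$x{\left(K{\left(1,5 \right)} \right)} \left(\sqrt{n{\left(0,6 - 5 \right)} + V} + 11\right) = \left(-1 - 3 \left(4 - 1\right)\right) \left(\sqrt{-3 + 45} + 11\right) = \left(-1 - 3 \left(4 - 1\right)\right) \left(\sqrt{42} + 11\right) = \left(-1 - 9\right) \left(11 + \sqrt{42}\right) = - 10 \left(11 + \sqrt{42}\right) = -110 - 10 \sqrt{42}$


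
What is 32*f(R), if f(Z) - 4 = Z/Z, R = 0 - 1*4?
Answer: 160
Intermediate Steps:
R = -4 (R = 0 - 4 = -4)
f(Z) = 5 (f(Z) = 4 + Z/Z = 4 + 1 = 5)
32*f(R) = 32*5 = 160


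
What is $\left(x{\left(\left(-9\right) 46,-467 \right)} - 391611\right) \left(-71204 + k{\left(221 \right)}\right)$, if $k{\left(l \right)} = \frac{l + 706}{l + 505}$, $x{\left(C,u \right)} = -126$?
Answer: $\frac{6750043359483}{242} \approx 2.7893 \cdot 10^{10}$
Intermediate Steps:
$k{\left(l \right)} = \frac{706 + l}{505 + l}$
$\left(x{\left(\left(-9\right) 46,-467 \right)} - 391611\right) \left(-71204 + k{\left(221 \right)}\right) = \left(-126 - 391611\right) \left(-71204 + \frac{706 + 221}{505 + 221}\right) = - 391737 \left(-71204 + \frac{1}{726} \cdot 927\right) = - 391737 \left(-71204 + \frac{309}{242}\right) = \left(-391737\right) \left(- \frac{17231059}{242}\right) = \frac{6750043359483}{242}$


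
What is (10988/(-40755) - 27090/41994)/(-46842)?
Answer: 86971279/4453803641430 ≈ 1.9527e-5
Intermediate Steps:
(10988/(-40755) - 27090/41994)/(-46842) = (10988*(-1/40755) - 27090*1/41994)*(-1/46842) = (-10988/40755 - 1505/2333)*(-1/46842) = -86971279/95081415*(-1/46842) = 86971279/4453803641430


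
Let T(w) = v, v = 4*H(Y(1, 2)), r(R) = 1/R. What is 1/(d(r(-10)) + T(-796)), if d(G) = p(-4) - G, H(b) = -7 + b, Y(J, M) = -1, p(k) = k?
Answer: -10/359 ≈ -0.027855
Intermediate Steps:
r(R) = 1/R
v = -32 (v = 4*(-7 - 1) = 4*(-8) = -32)
T(w) = -32
d(G) = -4 - G
1/(d(r(-10)) + T(-796)) = 1/((-4 - 1/(-10)) - 32) = 1/((-4 - 1*(-⅒)) - 32) = 1/((-4 + ⅒) - 32) = 1/(-39/10 - 32) = 1/(-359/10) = -10/359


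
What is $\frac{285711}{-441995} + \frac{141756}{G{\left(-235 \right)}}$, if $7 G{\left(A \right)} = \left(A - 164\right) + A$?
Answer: $- \frac{219384621657}{140112415} \approx -1565.8$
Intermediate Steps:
$G{\left(A \right)} = - \frac{164}{7} + \frac{2 A}{7}$ ($G{\left(A \right)} = \frac{\left(A - 164\right) + A}{7} = \frac{\left(-164 + A\right) + A}{7} = \frac{-164 + 2 A}{7} = - \frac{164}{7} + \frac{2 A}{7}$)
$\frac{285711}{-441995} + \frac{141756}{G{\left(-235 \right)}} = \frac{285711}{-441995} + \frac{141756}{- \frac{164}{7} + \frac{2}{7} \left(-235\right)} = 285711 \left(- \frac{1}{441995}\right) + \frac{141756}{- \frac{164}{7} - \frac{470}{7}} = - \frac{285711}{441995} + \frac{141756}{- \frac{634}{7}} = - \frac{285711}{441995} + 141756 \left(- \frac{7}{634}\right) = - \frac{285711}{441995} - \frac{496146}{317} = - \frac{219384621657}{140112415}$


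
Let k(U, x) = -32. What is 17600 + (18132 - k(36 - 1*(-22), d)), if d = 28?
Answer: 35764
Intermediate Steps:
17600 + (18132 - k(36 - 1*(-22), d)) = 17600 + (18132 - 1*(-32)) = 17600 + (18132 + 32) = 17600 + 18164 = 35764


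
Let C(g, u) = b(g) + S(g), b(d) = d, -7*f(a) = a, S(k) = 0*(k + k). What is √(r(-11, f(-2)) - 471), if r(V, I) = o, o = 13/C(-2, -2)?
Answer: I*√1910/2 ≈ 21.852*I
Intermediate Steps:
S(k) = 0 (S(k) = 0*(2*k) = 0)
f(a) = -a/7
C(g, u) = g (C(g, u) = g + 0 = g)
o = -13/2 (o = 13/(-2) = 13*(-½) = -13/2 ≈ -6.5000)
r(V, I) = -13/2
√(r(-11, f(-2)) - 471) = √(-13/2 - 471) = √(-955/2) = I*√1910/2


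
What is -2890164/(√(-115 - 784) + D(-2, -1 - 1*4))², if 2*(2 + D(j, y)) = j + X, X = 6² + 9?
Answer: 11560656*I/(156*√899 + 2075*I) ≈ 916.16 + 2065.2*I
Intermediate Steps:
X = 45 (X = 36 + 9 = 45)
D(j, y) = 41/2 + j/2 (D(j, y) = -2 + (j + 45)/2 = -2 + (45 + j)/2 = -2 + (45/2 + j/2) = 41/2 + j/2)
-2890164/(√(-115 - 784) + D(-2, -1 - 1*4))² = -2890164/(√(-115 - 784) + (41/2 + (½)*(-2)))² = -2890164/(√(-899) + (41/2 - 1))² = -2890164/(I*√899 + 39/2)² = -2890164/(39/2 + I*√899)²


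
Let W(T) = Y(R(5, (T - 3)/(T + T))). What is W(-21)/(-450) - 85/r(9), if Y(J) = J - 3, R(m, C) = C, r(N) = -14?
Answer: 9571/1575 ≈ 6.0768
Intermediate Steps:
Y(J) = -3 + J
W(T) = -3 + (-3 + T)/(2*T) (W(T) = -3 + (T - 3)/(T + T) = -3 + (-3 + T)/((2*T)) = -3 + (-3 + T)*(1/(2*T)) = -3 + (-3 + T)/(2*T))
W(-21)/(-450) - 85/r(9) = ((1/2)*(-3 - 5*(-21))/(-21))/(-450) - 85/(-14) = ((1/2)*(-1/21)*(-3 + 105))*(-1/450) - 85*(-1/14) = ((1/2)*(-1/21)*102)*(-1/450) + 85/14 = -17/7*(-1/450) + 85/14 = 17/3150 + 85/14 = 9571/1575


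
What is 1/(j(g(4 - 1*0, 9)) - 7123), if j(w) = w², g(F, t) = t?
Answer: -1/7042 ≈ -0.00014201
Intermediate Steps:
1/(j(g(4 - 1*0, 9)) - 7123) = 1/(9² - 7123) = 1/(81 - 7123) = 1/(-7042) = -1/7042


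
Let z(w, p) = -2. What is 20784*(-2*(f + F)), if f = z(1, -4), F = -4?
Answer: 249408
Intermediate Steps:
f = -2
20784*(-2*(f + F)) = 20784*(-2*(-2 - 4)) = 20784*(-2*(-6)) = 20784*12 = 249408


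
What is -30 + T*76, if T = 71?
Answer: 5366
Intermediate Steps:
-30 + T*76 = -30 + 71*76 = -30 + 5396 = 5366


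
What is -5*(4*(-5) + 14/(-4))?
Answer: 235/2 ≈ 117.50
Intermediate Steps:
-5*(4*(-5) + 14/(-4)) = -5*(-20 + 14*(-¼)) = -5*(-20 - 7/2) = -5*(-47/2) = 235/2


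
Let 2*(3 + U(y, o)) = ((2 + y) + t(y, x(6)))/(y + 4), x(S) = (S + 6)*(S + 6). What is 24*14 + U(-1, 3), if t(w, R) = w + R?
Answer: 357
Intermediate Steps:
x(S) = (6 + S)² (x(S) = (6 + S)*(6 + S) = (6 + S)²)
t(w, R) = R + w
U(y, o) = -3 + (146 + 2*y)/(2*(4 + y)) (U(y, o) = -3 + (((2 + y) + ((6 + 6)² + y))/(y + 4))/2 = -3 + (((2 + y) + (12² + y))/(4 + y))/2 = -3 + (((2 + y) + (144 + y))/(4 + y))/2 = -3 + ((146 + 2*y)/(4 + y))/2 = -3 + (146 + 2*y)/(2*(4 + y)))
24*14 + U(-1, 3) = 24*14 + (61 - 2*(-1))/(4 - 1) = 336 + (61 + 2)/3 = 336 + (⅓)*63 = 336 + 21 = 357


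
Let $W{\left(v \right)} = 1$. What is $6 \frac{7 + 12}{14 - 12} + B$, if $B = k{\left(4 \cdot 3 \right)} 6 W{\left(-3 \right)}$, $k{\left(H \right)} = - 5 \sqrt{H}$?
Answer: $57 - 60 \sqrt{3} \approx -46.923$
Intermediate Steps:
$B = - 60 \sqrt{3}$ ($B = - 5 \sqrt{4 \cdot 3} \cdot 6 \cdot 1 = - 5 \sqrt{12} \cdot 6 \cdot 1 = - 5 \cdot 2 \sqrt{3} \cdot 6 \cdot 1 = - 10 \sqrt{3} \cdot 6 \cdot 1 = - 60 \sqrt{3} \cdot 1 = - 60 \sqrt{3} \approx -103.92$)
$6 \frac{7 + 12}{14 - 12} + B = 6 \frac{7 + 12}{14 - 12} - 60 \sqrt{3} = 6 \cdot \frac{19}{2} - 60 \sqrt{3} = 57 - 60 \sqrt{3}$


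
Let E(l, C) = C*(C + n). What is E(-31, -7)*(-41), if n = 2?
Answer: -1435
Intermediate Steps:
E(l, C) = C*(2 + C) (E(l, C) = C*(C + 2) = C*(2 + C))
E(-31, -7)*(-41) = -7*(2 - 7)*(-41) = -7*(-5)*(-41) = 35*(-41) = -1435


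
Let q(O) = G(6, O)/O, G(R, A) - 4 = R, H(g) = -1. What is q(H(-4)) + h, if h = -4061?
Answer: -4071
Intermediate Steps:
G(R, A) = 4 + R
q(O) = 10/O (q(O) = (4 + 6)/O = 10/O)
q(H(-4)) + h = 10/(-1) - 4061 = 10*(-1) - 4061 = -10 - 4061 = -4071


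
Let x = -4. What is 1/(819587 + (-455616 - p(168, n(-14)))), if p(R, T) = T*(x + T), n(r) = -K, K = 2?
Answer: 1/363959 ≈ 2.7476e-6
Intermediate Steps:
n(r) = -2 (n(r) = -1*2 = -2)
p(R, T) = T*(-4 + T)
1/(819587 + (-455616 - p(168, n(-14)))) = 1/(819587 + (-455616 - (-2)*(-4 - 2))) = 1/(819587 + (-455616 - (-2)*(-6))) = 1/(819587 + (-455616 - 1*12)) = 1/(819587 + (-455616 - 12)) = 1/(819587 - 455628) = 1/363959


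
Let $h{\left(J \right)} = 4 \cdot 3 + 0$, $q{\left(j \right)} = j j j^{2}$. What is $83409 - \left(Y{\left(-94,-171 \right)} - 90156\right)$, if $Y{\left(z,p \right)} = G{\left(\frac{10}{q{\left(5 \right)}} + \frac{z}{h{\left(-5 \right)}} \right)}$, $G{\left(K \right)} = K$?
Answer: $\frac{130179613}{750} \approx 1.7357 \cdot 10^{5}$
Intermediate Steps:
$q{\left(j \right)} = j^{4}$ ($q{\left(j \right)} = j^{2} j^{2} = j^{4}$)
$h{\left(J \right)} = 12$ ($h{\left(J \right)} = 12 + 0 = 12$)
$Y{\left(z,p \right)} = \frac{2}{125} + \frac{z}{12}$ ($Y{\left(z,p \right)} = \frac{10}{5^{4}} + \frac{z}{12} = \frac{10}{625} + z \frac{1}{12} = 10 \cdot \frac{1}{625} + \frac{z}{12} = \frac{2}{125} + \frac{z}{12}$)
$83409 - \left(Y{\left(-94,-171 \right)} - 90156\right) = 83409 - \left(\left(\frac{2}{125} + \frac{1}{12} \left(-94\right)\right) - 90156\right) = 83409 - \left(\left(\frac{2}{125} - \frac{47}{6}\right) - 90156\right) = 83409 - \left(- \frac{5863}{750} - 90156\right) = 83409 - - \frac{67622863}{750} = 83409 + \frac{67622863}{750} = \frac{130179613}{750}$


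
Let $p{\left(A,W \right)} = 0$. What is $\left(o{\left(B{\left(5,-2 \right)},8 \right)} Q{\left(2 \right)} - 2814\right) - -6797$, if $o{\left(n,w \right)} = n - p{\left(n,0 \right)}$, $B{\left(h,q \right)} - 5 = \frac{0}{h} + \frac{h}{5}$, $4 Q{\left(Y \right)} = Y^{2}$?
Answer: $3989$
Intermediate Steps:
$Q{\left(Y \right)} = \frac{Y^{2}}{4}$
$B{\left(h,q \right)} = 5 + \frac{h}{5}$ ($B{\left(h,q \right)} = 5 + \left(\frac{0}{h} + \frac{h}{5}\right) = 5 + \left(0 + h \frac{1}{5}\right) = 5 + \left(0 + \frac{h}{5}\right) = 5 + \frac{h}{5}$)
$o{\left(n,w \right)} = n$ ($o{\left(n,w \right)} = n - 0 = n + 0 = n$)
$\left(o{\left(B{\left(5,-2 \right)},8 \right)} Q{\left(2 \right)} - 2814\right) - -6797 = \left(\left(5 + \frac{1}{5} \cdot 5\right) \frac{2^{2}}{4} - 2814\right) - -6797 = \left(\left(5 + 1\right) \frac{1}{4} \cdot 4 - 2814\right) + \left(-6533 + 13330\right) = \left(6 \cdot 1 - 2814\right) + 6797 = \left(6 - 2814\right) + 6797 = -2808 + 6797 = 3989$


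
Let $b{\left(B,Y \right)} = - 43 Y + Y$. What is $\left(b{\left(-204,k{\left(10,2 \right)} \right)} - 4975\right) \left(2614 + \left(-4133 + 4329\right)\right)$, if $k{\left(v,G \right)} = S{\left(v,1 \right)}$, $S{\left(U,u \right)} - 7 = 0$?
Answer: $-14805890$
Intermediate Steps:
$S{\left(U,u \right)} = 7$ ($S{\left(U,u \right)} = 7 + 0 = 7$)
$k{\left(v,G \right)} = 7$
$b{\left(B,Y \right)} = - 42 Y$
$\left(b{\left(-204,k{\left(10,2 \right)} \right)} - 4975\right) \left(2614 + \left(-4133 + 4329\right)\right) = \left(\left(-42\right) 7 - 4975\right) \left(2614 + \left(-4133 + 4329\right)\right) = \left(-294 - 4975\right) \left(2614 + 196\right) = \left(-5269\right) 2810 = -14805890$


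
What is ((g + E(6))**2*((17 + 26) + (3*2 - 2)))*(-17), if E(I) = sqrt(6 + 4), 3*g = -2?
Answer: -75106/9 + 3196*sqrt(10)/3 ≈ -4976.2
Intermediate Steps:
g = -2/3 (g = (1/3)*(-2) = -2/3 ≈ -0.66667)
E(I) = sqrt(10)
((g + E(6))**2*((17 + 26) + (3*2 - 2)))*(-17) = ((-2/3 + sqrt(10))**2*((17 + 26) + (3*2 - 2)))*(-17) = ((-2/3 + sqrt(10))**2*(43 + (6 - 2)))*(-17) = ((-2/3 + sqrt(10))**2*(43 + 4))*(-17) = ((-2/3 + sqrt(10))**2*47)*(-17) = (47*(-2/3 + sqrt(10))**2)*(-17) = -799*(-2/3 + sqrt(10))**2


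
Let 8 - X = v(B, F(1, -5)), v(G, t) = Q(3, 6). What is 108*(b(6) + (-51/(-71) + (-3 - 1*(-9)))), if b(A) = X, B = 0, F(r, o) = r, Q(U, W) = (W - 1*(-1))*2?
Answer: 5508/71 ≈ 77.578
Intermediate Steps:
Q(U, W) = 2 + 2*W (Q(U, W) = (W + 1)*2 = (1 + W)*2 = 2 + 2*W)
v(G, t) = 14 (v(G, t) = 2 + 2*6 = 2 + 12 = 14)
X = -6 (X = 8 - 1*14 = 8 - 14 = -6)
b(A) = -6
108*(b(6) + (-51/(-71) + (-3 - 1*(-9)))) = 108*(-6 + (-51/(-71) + (-3 - 1*(-9)))) = 108*(-6 + (-51*(-1/71) + (-3 + 9))) = 108*(-6 + (51/71 + 6)) = 108*(-6 + 477/71) = 108*(51/71) = 5508/71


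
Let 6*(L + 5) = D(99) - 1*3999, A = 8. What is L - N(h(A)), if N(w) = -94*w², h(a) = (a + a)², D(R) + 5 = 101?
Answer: 12319457/2 ≈ 6.1597e+6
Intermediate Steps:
D(R) = 96 (D(R) = -5 + 101 = 96)
h(a) = 4*a² (h(a) = (2*a)² = 4*a²)
L = -1311/2 (L = -5 + (96 - 1*3999)/6 = -5 + (96 - 3999)/6 = -5 + (⅙)*(-3903) = -5 - 1301/2 = -1311/2 ≈ -655.50)
L - N(h(A)) = -1311/2 - (-94)*(4*8²)² = -1311/2 - (-94)*(4*64)² = -1311/2 - (-94)*256² = -1311/2 - (-94)*65536 = -1311/2 - 1*(-6160384) = -1311/2 + 6160384 = 12319457/2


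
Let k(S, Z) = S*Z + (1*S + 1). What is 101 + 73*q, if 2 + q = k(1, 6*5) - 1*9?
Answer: 1634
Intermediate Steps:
k(S, Z) = 1 + S + S*Z (k(S, Z) = S*Z + (S + 1) = S*Z + (1 + S) = 1 + S + S*Z)
q = 21 (q = -2 + ((1 + 1 + 1*(6*5)) - 1*9) = -2 + ((1 + 1 + 1*30) - 9) = -2 + ((1 + 1 + 30) - 9) = -2 + (32 - 9) = -2 + 23 = 21)
101 + 73*q = 101 + 73*21 = 101 + 1533 = 1634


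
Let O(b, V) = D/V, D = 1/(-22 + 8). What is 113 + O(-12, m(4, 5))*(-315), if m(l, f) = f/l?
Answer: 131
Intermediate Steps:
D = -1/14 (D = 1/(-14) = -1/14 ≈ -0.071429)
O(b, V) = -1/(14*V)
113 + O(-12, m(4, 5))*(-315) = 113 - 1/(14*(5/4))*(-315) = 113 - 1/(14*(5*(¼)))*(-315) = 113 - 1/(14*5/4)*(-315) = 113 - 1/14*⅘*(-315) = 113 - 2/35*(-315) = 113 + 18 = 131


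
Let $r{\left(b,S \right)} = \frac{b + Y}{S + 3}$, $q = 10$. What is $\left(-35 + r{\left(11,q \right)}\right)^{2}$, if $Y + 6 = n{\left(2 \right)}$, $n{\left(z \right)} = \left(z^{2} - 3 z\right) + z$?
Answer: $\frac{202500}{169} \approx 1198.2$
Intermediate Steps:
$n{\left(z \right)} = z^{2} - 2 z$
$Y = -6$ ($Y = -6 + 2 \left(-2 + 2\right) = -6 + 2 \cdot 0 = -6 + 0 = -6$)
$r{\left(b,S \right)} = \frac{-6 + b}{3 + S}$ ($r{\left(b,S \right)} = \frac{b - 6}{S + 3} = \frac{-6 + b}{3 + S}$)
$\left(-35 + r{\left(11,q \right)}\right)^{2} = \left(-35 + \frac{-6 + 11}{3 + 10}\right)^{2} = \left(-35 + \frac{1}{13} \cdot 5\right)^{2} = \left(-35 + \frac{5}{13}\right)^{2} = \left(- \frac{450}{13}\right)^{2} = \frac{202500}{169}$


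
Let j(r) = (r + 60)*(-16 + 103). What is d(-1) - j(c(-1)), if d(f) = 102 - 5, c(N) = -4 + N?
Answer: -4688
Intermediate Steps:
j(r) = 5220 + 87*r (j(r) = (60 + r)*87 = 5220 + 87*r)
d(f) = 97
d(-1) - j(c(-1)) = 97 - (5220 + 87*(-4 - 1)) = 97 - (5220 + 87*(-5)) = 97 - (5220 - 435) = 97 - 1*4785 = 97 - 4785 = -4688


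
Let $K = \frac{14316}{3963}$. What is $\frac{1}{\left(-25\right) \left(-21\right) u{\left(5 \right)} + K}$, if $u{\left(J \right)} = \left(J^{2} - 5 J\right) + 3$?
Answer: $\frac{1321}{2085347} \approx 0.00063347$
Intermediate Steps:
$u{\left(J \right)} = 3 + J^{2} - 5 J$
$K = \frac{4772}{1321}$ ($K = 14316 \cdot \frac{1}{3963} = \frac{4772}{1321} \approx 3.6124$)
$\frac{1}{\left(-25\right) \left(-21\right) u{\left(5 \right)} + K} = \frac{1}{\left(-25\right) \left(-21\right) \left(3 + 5^{2} - 25\right) + \frac{4772}{1321}} = \frac{1}{525 \left(3 + 25 - 25\right) + \frac{4772}{1321}} = \frac{1}{525 \cdot 3 + \frac{4772}{1321}} = \frac{1}{1575 + \frac{4772}{1321}} = \frac{1}{\frac{2085347}{1321}} = \frac{1321}{2085347}$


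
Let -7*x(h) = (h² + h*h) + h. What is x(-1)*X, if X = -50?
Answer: 50/7 ≈ 7.1429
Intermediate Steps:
x(h) = -2*h²/7 - h/7 (x(h) = -((h² + h*h) + h)/7 = -((h² + h²) + h)/7 = -(2*h² + h)/7 = -(h + 2*h²)/7 = -2*h²/7 - h/7)
x(-1)*X = -⅐*(-1)*(1 + 2*(-1))*(-50) = -⅐*(-1)*(1 - 2)*(-50) = -⅐*(-1)*(-1)*(-50) = -⅐*(-50) = 50/7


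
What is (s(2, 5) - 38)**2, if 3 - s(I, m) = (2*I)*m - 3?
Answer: 2704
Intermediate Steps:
s(I, m) = 6 - 2*I*m (s(I, m) = 3 - ((2*I)*m - 3) = 3 - (2*I*m - 3) = 3 - (-3 + 2*I*m) = 3 + (3 - 2*I*m) = 6 - 2*I*m)
(s(2, 5) - 38)**2 = ((6 - 2*2*5) - 38)**2 = ((6 - 20) - 38)**2 = (-14 - 38)**2 = (-52)**2 = 2704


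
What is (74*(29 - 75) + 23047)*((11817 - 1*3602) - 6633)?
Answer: 31075226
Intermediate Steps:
(74*(29 - 75) + 23047)*((11817 - 1*3602) - 6633) = (74*(-46) + 23047)*((11817 - 3602) - 6633) = (-3404 + 23047)*(8215 - 6633) = 19643*1582 = 31075226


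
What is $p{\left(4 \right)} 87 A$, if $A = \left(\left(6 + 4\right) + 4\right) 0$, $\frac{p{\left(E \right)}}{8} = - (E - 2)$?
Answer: $0$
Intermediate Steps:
$p{\left(E \right)} = 16 - 8 E$ ($p{\left(E \right)} = 8 \left(- (E - 2)\right) = 8 \left(- (-2 + E)\right) = 8 \left(2 - E\right) = 16 - 8 E$)
$A = 0$ ($A = \left(10 + 4\right) 0 = 14 \cdot 0 = 0$)
$p{\left(4 \right)} 87 A = \left(16 - 32\right) 87 \cdot 0 = \left(-16\right) 87 \cdot 0 = \left(-1392\right) 0 = 0$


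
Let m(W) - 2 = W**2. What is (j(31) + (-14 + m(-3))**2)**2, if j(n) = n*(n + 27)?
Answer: 3265249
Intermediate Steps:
j(n) = n*(27 + n)
m(W) = 2 + W**2
(j(31) + (-14 + m(-3))**2)**2 = (31*(27 + 31) + (-14 + (2 + (-3)**2))**2)**2 = (31*58 + (-14 + (2 + 9))**2)**2 = (1798 + (-14 + 11)**2)**2 = (1798 + (-3)**2)**2 = (1798 + 9)**2 = 1807**2 = 3265249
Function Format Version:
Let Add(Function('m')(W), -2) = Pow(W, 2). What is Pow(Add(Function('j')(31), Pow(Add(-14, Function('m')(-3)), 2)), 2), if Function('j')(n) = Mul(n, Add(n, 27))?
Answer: 3265249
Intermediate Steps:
Function('j')(n) = Mul(n, Add(27, n))
Function('m')(W) = Add(2, Pow(W, 2))
Pow(Add(Function('j')(31), Pow(Add(-14, Function('m')(-3)), 2)), 2) = Pow(Add(Mul(31, Add(27, 31)), Pow(Add(-14, Add(2, Pow(-3, 2))), 2)), 2) = Pow(Add(Mul(31, 58), Pow(Add(-14, Add(2, 9)), 2)), 2) = Pow(Add(1798, Pow(Add(-14, 11), 2)), 2) = Pow(Add(1798, Pow(-3, 2)), 2) = Pow(Add(1798, 9), 2) = Pow(1807, 2) = 3265249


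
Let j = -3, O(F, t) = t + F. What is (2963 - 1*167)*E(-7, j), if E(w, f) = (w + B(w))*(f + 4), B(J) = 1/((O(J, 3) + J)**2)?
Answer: -2365416/121 ≈ -19549.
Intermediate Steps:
O(F, t) = F + t
B(J) = (3 + 2*J)**(-2) (B(J) = 1/(((J + 3) + J)**2) = 1/(((3 + J) + J)**2) = 1/((3 + 2*J)**2) = (3 + 2*J)**(-2))
E(w, f) = (4 + f)*(w + (3 + 2*w)**(-2)) (E(w, f) = (w + (3 + 2*w)**(-2))*(f + 4) = (w + (3 + 2*w)**(-2))*(4 + f) = (4 + f)*(w + (3 + 2*w)**(-2)))
(2963 - 1*167)*E(-7, j) = (2963 - 1*167)*((4 - 3 - 7*(3 + 2*(-7))**2*(4 - 3))/(3 + 2*(-7))**2) = (2963 - 167)*((4 - 3 - 7*(3 - 14)**2*1)/(3 - 14)**2) = 2796*((4 - 3 - 7*(-11)**2*1)/(-11)**2) = 2796*((4 - 3 - 7*121*1)/121) = 2796*((4 - 3 - 847)/121) = 2796*((1/121)*(-846)) = 2796*(-846/121) = -2365416/121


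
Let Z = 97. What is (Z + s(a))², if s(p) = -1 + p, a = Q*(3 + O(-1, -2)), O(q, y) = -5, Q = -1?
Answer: 9604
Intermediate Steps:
a = 2 (a = -(3 - 5) = -1*(-2) = 2)
(Z + s(a))² = (97 + (-1 + 2))² = (97 + 1)² = 98² = 9604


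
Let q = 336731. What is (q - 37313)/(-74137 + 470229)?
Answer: 149709/198046 ≈ 0.75593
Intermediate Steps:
(q - 37313)/(-74137 + 470229) = (336731 - 37313)/(-74137 + 470229) = 299418/396092 = 299418*(1/396092) = 149709/198046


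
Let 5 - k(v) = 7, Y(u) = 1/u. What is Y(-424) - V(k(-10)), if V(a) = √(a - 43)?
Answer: -1/424 - 3*I*√5 ≈ -0.0023585 - 6.7082*I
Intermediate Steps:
k(v) = -2 (k(v) = 5 - 1*7 = 5 - 7 = -2)
V(a) = √(-43 + a)
Y(-424) - V(k(-10)) = 1/(-424) - √(-43 - 2) = -1/424 - √(-45) = -1/424 - 3*I*√5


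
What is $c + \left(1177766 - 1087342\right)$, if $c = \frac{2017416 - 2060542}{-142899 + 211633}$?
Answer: $\frac{3107580045}{34367} \approx 90423.0$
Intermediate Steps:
$c = - \frac{21563}{34367}$ ($c = - \frac{43126}{68734} = \left(-43126\right) \frac{1}{68734} = - \frac{21563}{34367} \approx -0.62743$)
$c + \left(1177766 - 1087342\right) = - \frac{21563}{34367} + \left(1177766 - 1087342\right) = - \frac{21563}{34367} + 90424 = \frac{3107580045}{34367}$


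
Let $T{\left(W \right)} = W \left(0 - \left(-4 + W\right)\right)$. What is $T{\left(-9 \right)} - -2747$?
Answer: $2630$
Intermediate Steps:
$T{\left(W \right)} = W \left(4 - W\right)$
$T{\left(-9 \right)} - -2747 = - 9 \left(4 - -9\right) - -2747 = - 9 \left(4 + 9\right) + 2747 = \left(-9\right) 13 + 2747 = -117 + 2747 = 2630$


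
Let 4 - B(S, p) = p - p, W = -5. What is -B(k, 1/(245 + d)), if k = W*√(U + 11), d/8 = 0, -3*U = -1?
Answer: -4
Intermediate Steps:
U = ⅓ (U = -⅓*(-1) = ⅓ ≈ 0.33333)
d = 0 (d = 8*0 = 0)
k = -5*√102/3 (k = -5*√(⅓ + 11) = -5*√102/3 ≈ -16.833)
B(S, p) = 4 (B(S, p) = 4 - (p - p) = 4 - 1*0 = 4 + 0 = 4)
-B(k, 1/(245 + d)) = -1*4 = -4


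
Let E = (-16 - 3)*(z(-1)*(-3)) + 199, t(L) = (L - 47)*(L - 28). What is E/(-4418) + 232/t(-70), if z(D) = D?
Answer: -150799/12664197 ≈ -0.011908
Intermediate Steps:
t(L) = (-47 + L)*(-28 + L)
E = 142 (E = (-16 - 3)*(-1*(-3)) + 199 = -19*3 + 199 = -57 + 199 = 142)
E/(-4418) + 232/t(-70) = 142/(-4418) + 232/(1316 + (-70)² - 75*(-70)) = 142*(-1/4418) + 232/(1316 + 4900 + 5250) = -71/2209 + 232/11466 = -71/2209 + 232*(1/11466) = -71/2209 + 116/5733 = -150799/12664197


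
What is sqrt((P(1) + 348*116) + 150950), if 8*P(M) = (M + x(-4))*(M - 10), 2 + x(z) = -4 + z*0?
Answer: sqrt(3061178)/4 ≈ 437.41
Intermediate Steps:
x(z) = -6 (x(z) = -2 + (-4 + z*0) = -2 + (-4 + 0) = -2 - 4 = -6)
P(M) = (-10 + M)*(-6 + M)/8 (P(M) = ((M - 6)*(M - 10))/8 = ((-6 + M)*(-10 + M))/8 = ((-10 + M)*(-6 + M))/8 = (-10 + M)*(-6 + M)/8)
sqrt((P(1) + 348*116) + 150950) = sqrt(((15/2 - 2*1 + (1/8)*1**2) + 348*116) + 150950) = sqrt(((15/2 - 2 + (1/8)*1) + 40368) + 150950) = sqrt(((15/2 - 2 + 1/8) + 40368) + 150950) = sqrt((45/8 + 40368) + 150950) = sqrt(322989/8 + 150950) = sqrt(1530589/8) = sqrt(3061178)/4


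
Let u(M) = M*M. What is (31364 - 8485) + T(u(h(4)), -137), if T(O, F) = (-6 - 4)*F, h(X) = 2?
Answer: 24249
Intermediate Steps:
u(M) = M²
T(O, F) = -10*F
(31364 - 8485) + T(u(h(4)), -137) = (31364 - 8485) - 10*(-137) = 22879 + 1370 = 24249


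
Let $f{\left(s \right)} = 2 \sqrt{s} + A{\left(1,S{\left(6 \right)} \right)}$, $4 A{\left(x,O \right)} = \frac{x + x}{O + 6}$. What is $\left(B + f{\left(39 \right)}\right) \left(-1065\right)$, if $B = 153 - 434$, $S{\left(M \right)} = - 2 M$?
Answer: $\frac{1197415}{4} - 2130 \sqrt{39} \approx 2.8605 \cdot 10^{5}$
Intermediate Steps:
$A{\left(x,O \right)} = \frac{x}{2 \left(6 + O\right)}$ ($A{\left(x,O \right)} = \frac{\left(x + x\right) \frac{1}{O + 6}}{4} = \frac{2 x \frac{1}{6 + O}}{4} = \frac{x}{2 \left(6 + O\right)}$)
$f{\left(s \right)} = - \frac{1}{12} + 2 \sqrt{s}$ ($f{\left(s \right)} = 2 \sqrt{s} + \frac{1}{2} \cdot 1 \frac{1}{6 - 12} = 2 \sqrt{s} + \frac{1}{2} \cdot 1 \frac{1}{-6} = 2 \sqrt{s} + \frac{1}{2} \cdot 1 \left(- \frac{1}{6}\right) = 2 \sqrt{s} - \frac{1}{12} = - \frac{1}{12} + 2 \sqrt{s}$)
$B = -281$
$\left(B + f{\left(39 \right)}\right) \left(-1065\right) = \left(-281 - \left(\frac{1}{12} - 2 \sqrt{39}\right)\right) \left(-1065\right) = \left(- \frac{3373}{12} + 2 \sqrt{39}\right) \left(-1065\right) = \frac{1197415}{4} - 2130 \sqrt{39}$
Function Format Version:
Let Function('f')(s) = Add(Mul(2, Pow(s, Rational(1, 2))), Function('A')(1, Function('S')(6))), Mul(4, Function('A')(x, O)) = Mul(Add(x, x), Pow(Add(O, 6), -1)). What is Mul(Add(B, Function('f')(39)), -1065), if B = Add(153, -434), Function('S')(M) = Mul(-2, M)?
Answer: Add(Rational(1197415, 4), Mul(-2130, Pow(39, Rational(1, 2)))) ≈ 2.8605e+5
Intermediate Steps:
Function('A')(x, O) = Mul(Rational(1, 2), x, Pow(Add(6, O), -1)) (Function('A')(x, O) = Mul(Rational(1, 4), Mul(Add(x, x), Pow(Add(O, 6), -1))) = Mul(Rational(1, 4), Mul(Mul(2, x), Pow(Add(6, O), -1))) = Mul(Rational(1, 4), Mul(2, x, Pow(Add(6, O), -1))) = Mul(Rational(1, 2), x, Pow(Add(6, O), -1)))
Function('f')(s) = Add(Rational(-1, 12), Mul(2, Pow(s, Rational(1, 2)))) (Function('f')(s) = Add(Mul(2, Pow(s, Rational(1, 2))), Mul(Rational(1, 2), 1, Pow(Add(6, Mul(-2, 6)), -1))) = Add(Mul(2, Pow(s, Rational(1, 2))), Mul(Rational(1, 2), 1, Pow(Add(6, -12), -1))) = Add(Mul(2, Pow(s, Rational(1, 2))), Mul(Rational(1, 2), 1, Pow(-6, -1))) = Add(Mul(2, Pow(s, Rational(1, 2))), Mul(Rational(1, 2), 1, Rational(-1, 6))) = Add(Mul(2, Pow(s, Rational(1, 2))), Rational(-1, 12)) = Add(Rational(-1, 12), Mul(2, Pow(s, Rational(1, 2)))))
B = -281
Mul(Add(B, Function('f')(39)), -1065) = Mul(Add(-281, Add(Rational(-1, 12), Mul(2, Pow(39, Rational(1, 2))))), -1065) = Mul(Add(Rational(-3373, 12), Mul(2, Pow(39, Rational(1, 2)))), -1065) = Add(Rational(1197415, 4), Mul(-2130, Pow(39, Rational(1, 2))))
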